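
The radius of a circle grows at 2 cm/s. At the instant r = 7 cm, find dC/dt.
4π cm/s

C = 2πr
dC/dt = 2π · dr/dt = 2π · 2 = 4π cm/s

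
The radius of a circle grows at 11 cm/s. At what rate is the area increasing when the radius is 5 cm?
110π cm²/s

A = πr²
dA/dt = 2πr · dr/dt = 2π(5)(11) = 110π cm²/s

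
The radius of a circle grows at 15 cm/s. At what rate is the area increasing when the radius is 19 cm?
570π cm²/s

A = πr²
dA/dt = 2πr · dr/dt = 2π(19)(15) = 570π cm²/s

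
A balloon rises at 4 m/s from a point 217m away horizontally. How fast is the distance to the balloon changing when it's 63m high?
18√1042/521 ≈ 1.115 m/s

z² = 217² + y²
z = √(217² + 63²) = 7√1042
dz/dt = y/z · dy/dt = 63/(7√1042) · 4 = 18√1042/521 ≈ 1.115 m/s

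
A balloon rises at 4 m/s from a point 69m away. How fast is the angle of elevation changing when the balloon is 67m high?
0.029838 rad/s

tan(θ) = y/69
sec²(θ) · dθ/dt = (1/69) · dy/dt
dθ/dt = cos²(θ)/69 · 4 = 69/(69² + 67²) · 4
dθ/dt = 0.029838 rad/s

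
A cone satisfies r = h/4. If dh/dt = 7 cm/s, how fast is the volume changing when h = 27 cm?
5103π/16 cm³/s

V = (1/3)π(h/4)²h = πh³/48
dV/dt = πh²/16 · 7
At h = 27: dV/dt = 5103π/16 cm³/s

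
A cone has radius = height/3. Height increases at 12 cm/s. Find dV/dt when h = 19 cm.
1444π/3 cm³/s

V = (1/3)π(h/3)²h = πh³/27
dV/dt = πh²/9 · 12
At h = 19: dV/dt = 1444π/3 cm³/s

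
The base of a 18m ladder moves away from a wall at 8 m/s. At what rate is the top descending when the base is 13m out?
104√155/155 ≈ 8.353 m/s

x² + y² = 18²
2x·dx/dt + 2y·dy/dt = 0
dy/dt = -x/y · dx/dt = -13/√155 · 8 = -104√155/155 m/s
The top is descending at 104√155/155 ≈ 8.353 m/s.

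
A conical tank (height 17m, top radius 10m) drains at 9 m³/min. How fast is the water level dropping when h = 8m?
2601/(6400π) ≈ 0.1294 m/min

r/h = 10/17, so r = (10/17)h
V = (1/3)πr²h = (1/3)π((10/17)h)²h = (100/867)πh³
dV/dh = (100/289)πh²
dh/dt = (dV/dt)/(dV/dh) = -9/((100/289)π·8²) = -2601/(6400π) m/min
The level is dropping at 2601/(6400π) ≈ 0.1294 m/min.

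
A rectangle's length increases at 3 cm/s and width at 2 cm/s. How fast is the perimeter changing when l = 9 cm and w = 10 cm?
10 cm/s

P = 2(l + w)
dP/dt = 2(dl/dt + dw/dt) = 2(3 + 2) = 10 cm/s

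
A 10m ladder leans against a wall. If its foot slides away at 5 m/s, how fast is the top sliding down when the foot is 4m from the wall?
10√21/21 ≈ 2.182 m/s

x² + y² = 10²
2x·dx/dt + 2y·dy/dt = 0
dy/dt = -x/y · dx/dt = -4/(2√21) · 5 = -10√21/21 m/s
The top is descending at 10√21/21 ≈ 2.182 m/s.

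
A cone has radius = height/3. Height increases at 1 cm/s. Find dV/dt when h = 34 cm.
1156π/9 cm³/s

V = (1/3)π(h/3)²h = πh³/27
dV/dt = πh²/9 · 1
At h = 34: dV/dt = 1156π/9 cm³/s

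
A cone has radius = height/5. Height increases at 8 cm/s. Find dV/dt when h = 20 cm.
128π cm³/s

V = (1/3)π(h/5)²h = πh³/75
dV/dt = πh²/25 · 8
At h = 20: dV/dt = 128π cm³/s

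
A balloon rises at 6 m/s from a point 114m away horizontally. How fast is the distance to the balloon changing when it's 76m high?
12√13/13 ≈ 3.328 m/s

z² = 114² + y²
z = √(114² + 76²) = 38√13
dz/dt = y/z · dy/dt = 76/(38√13) · 6 = 12√13/13 ≈ 3.328 m/s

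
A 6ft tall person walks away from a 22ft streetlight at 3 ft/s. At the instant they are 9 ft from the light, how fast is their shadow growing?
9/8 ft/s

By similar triangles: 22/(x+s) = 6/s
Solving: s = 6x/16
ds/dt = 6/16 · dx/dt = 3/8 · 3 = 9/8 ft/s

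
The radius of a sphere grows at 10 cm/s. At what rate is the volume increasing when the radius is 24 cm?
23040π cm³/s

V = (4/3)πr³
dV/dt = dV/dr · dr/dt = 4πr² · 10
At r = 24: dV/dt = 23040π cm³/s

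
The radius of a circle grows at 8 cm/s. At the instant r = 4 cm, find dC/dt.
16π cm/s

C = 2πr
dC/dt = 2π · dr/dt = 2π · 8 = 16π cm/s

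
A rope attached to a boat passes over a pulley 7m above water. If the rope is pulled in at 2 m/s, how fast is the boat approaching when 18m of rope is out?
36√11/55 ≈ 2.171 m/s

rope² = x² + 7²
x = √(18² - 7²) = 5√11
dx/dt = (rope/x) · d(rope)/dt = (18/(5√11)) · (-2) = -36√11/55 m/s
The boat approaches at 36√11/55 ≈ 2.171 m/s.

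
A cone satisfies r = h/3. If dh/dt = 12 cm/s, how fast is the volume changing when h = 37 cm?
5476π/3 cm³/s

V = (1/3)π(h/3)²h = πh³/27
dV/dt = πh²/9 · 12
At h = 37: dV/dt = 5476π/3 cm³/s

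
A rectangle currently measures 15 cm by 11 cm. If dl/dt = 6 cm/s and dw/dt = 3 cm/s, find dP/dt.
18 cm/s

P = 2(l + w)
dP/dt = 2(dl/dt + dw/dt) = 2(6 + 3) = 18 cm/s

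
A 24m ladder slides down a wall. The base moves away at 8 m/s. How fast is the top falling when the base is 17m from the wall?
136√287/287 ≈ 8.028 m/s

x² + y² = 24²
2x·dx/dt + 2y·dy/dt = 0
dy/dt = -x/y · dx/dt = -17/√287 · 8 = -136√287/287 m/s
The top is descending at 136√287/287 ≈ 8.028 m/s.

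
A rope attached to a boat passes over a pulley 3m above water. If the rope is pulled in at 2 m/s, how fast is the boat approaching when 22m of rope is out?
44√19/95 ≈ 2.019 m/s

rope² = x² + 3²
x = √(22² - 3²) = 5√19
dx/dt = (rope/x) · d(rope)/dt = (22/(5√19)) · (-2) = -44√19/95 m/s
The boat approaches at 44√19/95 ≈ 2.019 m/s.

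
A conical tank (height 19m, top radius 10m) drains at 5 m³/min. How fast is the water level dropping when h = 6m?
361/(720π) ≈ 0.1596 m/min

r/h = 10/19, so r = (10/19)h
V = (1/3)πr²h = (1/3)π((10/19)h)²h = (100/1083)πh³
dV/dh = (100/361)πh²
dh/dt = (dV/dt)/(dV/dh) = -5/((100/361)π·6²) = -361/(720π) m/min
The level is dropping at 361/(720π) ≈ 0.1596 m/min.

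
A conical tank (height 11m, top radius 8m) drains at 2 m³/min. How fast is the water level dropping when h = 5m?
121/(800π) ≈ 0.04814 m/min

r/h = 8/11, so r = (8/11)h
V = (1/3)πr²h = (1/3)π((8/11)h)²h = (64/363)πh³
dV/dh = (64/121)πh²
dh/dt = (dV/dt)/(dV/dh) = -2/((64/121)π·5²) = -121/(800π) m/min
The level is dropping at 121/(800π) ≈ 0.04814 m/min.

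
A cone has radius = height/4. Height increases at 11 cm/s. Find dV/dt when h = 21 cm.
4851π/16 cm³/s

V = (1/3)π(h/4)²h = πh³/48
dV/dt = πh²/16 · 11
At h = 21: dV/dt = 4851π/16 cm³/s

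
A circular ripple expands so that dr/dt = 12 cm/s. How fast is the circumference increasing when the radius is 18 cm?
24π cm/s

C = 2πr
dC/dt = 2π · dr/dt = 2π · 12 = 24π cm/s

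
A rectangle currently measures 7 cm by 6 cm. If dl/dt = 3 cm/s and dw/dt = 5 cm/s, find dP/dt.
16 cm/s

P = 2(l + w)
dP/dt = 2(dl/dt + dw/dt) = 2(3 + 5) = 16 cm/s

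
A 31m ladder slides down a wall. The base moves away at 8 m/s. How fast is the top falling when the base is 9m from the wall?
18√55/55 ≈ 2.427 m/s

x² + y² = 31²
2x·dx/dt + 2y·dy/dt = 0
dy/dt = -x/y · dx/dt = -9/(4√55) · 8 = -18√55/55 m/s
The top is descending at 18√55/55 ≈ 2.427 m/s.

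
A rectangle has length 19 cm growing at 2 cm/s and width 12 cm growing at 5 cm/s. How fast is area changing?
119 cm²/s

A = lw
dA/dt = w·dl/dt + l·dw/dt = 12·2 + 19·5 = 119 cm²/s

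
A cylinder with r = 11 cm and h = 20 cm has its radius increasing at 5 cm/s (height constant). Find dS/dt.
420π cm²/s

S = 2πrh + 2πr² (lateral + bases)
dS/dt = (2πh + 4πr)·dr/dt = (2π·20 + 4π·11)·5
= 420π cm²/s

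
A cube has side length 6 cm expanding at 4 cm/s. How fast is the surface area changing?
288 cm²/s

A = 6s²
dA/dt = 12s · ds/dt = 12·6·4 = 288 cm²/s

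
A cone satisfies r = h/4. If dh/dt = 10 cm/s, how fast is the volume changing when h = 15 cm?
1125π/8 cm³/s

V = (1/3)π(h/4)²h = πh³/48
dV/dt = πh²/16 · 10
At h = 15: dV/dt = 1125π/8 cm³/s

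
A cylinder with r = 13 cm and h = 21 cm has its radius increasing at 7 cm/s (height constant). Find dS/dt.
658π cm²/s

S = 2πrh + 2πr² (lateral + bases)
dS/dt = (2πh + 4πr)·dr/dt = (2π·21 + 4π·13)·7
= 658π cm²/s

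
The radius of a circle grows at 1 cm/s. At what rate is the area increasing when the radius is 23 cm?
46π cm²/s

A = πr²
dA/dt = 2πr · dr/dt = 2π(23)(1) = 46π cm²/s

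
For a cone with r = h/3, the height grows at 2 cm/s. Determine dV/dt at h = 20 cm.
800π/9 cm³/s

V = (1/3)π(h/3)²h = πh³/27
dV/dt = πh²/9 · 2
At h = 20: dV/dt = 800π/9 cm³/s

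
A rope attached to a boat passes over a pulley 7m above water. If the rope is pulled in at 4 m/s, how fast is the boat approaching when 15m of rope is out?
15√11/11 ≈ 4.523 m/s

rope² = x² + 7²
x = √(15² - 7²) = 4√11
dx/dt = (rope/x) · d(rope)/dt = (15/(4√11)) · (-4) = -15√11/11 m/s
The boat approaches at 15√11/11 ≈ 4.523 m/s.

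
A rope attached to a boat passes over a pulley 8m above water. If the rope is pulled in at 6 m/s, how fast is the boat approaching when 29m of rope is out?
58√777/259 ≈ 6.242 m/s

rope² = x² + 8²
x = √(29² - 8²) = √777
dx/dt = (rope/x) · d(rope)/dt = (29/√777) · (-6) = -58√777/259 m/s
The boat approaches at 58√777/259 ≈ 6.242 m/s.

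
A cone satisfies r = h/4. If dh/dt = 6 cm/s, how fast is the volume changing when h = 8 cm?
24π cm³/s

V = (1/3)π(h/4)²h = πh³/48
dV/dt = πh²/16 · 6
At h = 8: dV/dt = 24π cm³/s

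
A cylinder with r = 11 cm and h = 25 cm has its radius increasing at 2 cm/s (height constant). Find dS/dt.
188π cm²/s

S = 2πrh + 2πr² (lateral + bases)
dS/dt = (2πh + 4πr)·dr/dt = (2π·25 + 4π·11)·2
= 188π cm²/s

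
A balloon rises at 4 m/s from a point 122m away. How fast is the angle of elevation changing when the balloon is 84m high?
0.022242 rad/s

tan(θ) = y/122
sec²(θ) · dθ/dt = (1/122) · dy/dt
dθ/dt = cos²(θ)/122 · 4 = 122/(122² + 84²) · 4
dθ/dt = 0.022242 rad/s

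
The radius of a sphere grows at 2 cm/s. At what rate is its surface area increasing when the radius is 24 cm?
384π cm²/s

S = 4πr²
dS/dt = dS/dr · dr/dt = 8πr · 2
At r = 24: dS/dt = 384π cm²/s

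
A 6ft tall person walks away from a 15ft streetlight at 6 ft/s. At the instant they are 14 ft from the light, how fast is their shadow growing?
4 ft/s

By similar triangles: 15/(x+s) = 6/s
Solving: s = 6x/9
ds/dt = 6/9 · dx/dt = 2/3 · 6 = 4 ft/s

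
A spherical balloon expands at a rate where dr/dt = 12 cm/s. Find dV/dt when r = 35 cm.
58800π cm³/s

V = (4/3)πr³
dV/dt = dV/dr · dr/dt = 4πr² · 12
At r = 35: dV/dt = 58800π cm³/s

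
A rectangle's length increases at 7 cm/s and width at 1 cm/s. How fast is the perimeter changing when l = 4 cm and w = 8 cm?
16 cm/s

P = 2(l + w)
dP/dt = 2(dl/dt + dw/dt) = 2(7 + 1) = 16 cm/s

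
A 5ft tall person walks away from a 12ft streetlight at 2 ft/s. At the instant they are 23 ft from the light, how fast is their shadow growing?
10/7 ft/s

By similar triangles: 12/(x+s) = 5/s
Solving: s = 5x/7
ds/dt = 5/7 · dx/dt = 5/7 · 2 = 10/7 ft/s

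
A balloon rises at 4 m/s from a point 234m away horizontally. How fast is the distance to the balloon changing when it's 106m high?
106√16498/8249 ≈ 1.651 m/s

z² = 234² + y²
z = √(234² + 106²) = 2√16498
dz/dt = y/z · dy/dt = 106/(2√16498) · 4 = 106√16498/8249 ≈ 1.651 m/s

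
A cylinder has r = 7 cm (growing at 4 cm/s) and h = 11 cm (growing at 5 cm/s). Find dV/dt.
861π cm³/s

V = πr²h
dV/dt = 2πrh·dr/dt + πr²·dh/dt
= 2π(7)(11)(4) + π(7)²(5)
= 861π cm³/s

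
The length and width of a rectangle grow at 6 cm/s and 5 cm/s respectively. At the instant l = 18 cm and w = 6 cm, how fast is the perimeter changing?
22 cm/s

P = 2(l + w)
dP/dt = 2(dl/dt + dw/dt) = 2(6 + 5) = 22 cm/s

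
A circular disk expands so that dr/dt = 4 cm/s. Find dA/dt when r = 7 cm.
56π cm²/s

A = πr²
dA/dt = 2πr · dr/dt = 2π(7)(4) = 56π cm²/s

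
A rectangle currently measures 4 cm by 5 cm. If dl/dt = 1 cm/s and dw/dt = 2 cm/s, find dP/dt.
6 cm/s

P = 2(l + w)
dP/dt = 2(dl/dt + dw/dt) = 2(1 + 2) = 6 cm/s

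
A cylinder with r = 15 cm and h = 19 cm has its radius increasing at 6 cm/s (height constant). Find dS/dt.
588π cm²/s

S = 2πrh + 2πr² (lateral + bases)
dS/dt = (2πh + 4πr)·dr/dt = (2π·19 + 4π·15)·6
= 588π cm²/s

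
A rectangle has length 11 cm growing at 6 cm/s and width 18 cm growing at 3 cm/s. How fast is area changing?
141 cm²/s

A = lw
dA/dt = w·dl/dt + l·dw/dt = 18·6 + 11·3 = 141 cm²/s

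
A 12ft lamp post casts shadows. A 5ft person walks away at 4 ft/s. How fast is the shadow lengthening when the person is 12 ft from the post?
20/7 ft/s

By similar triangles: 12/(x+s) = 5/s
Solving: s = 5x/7
ds/dt = 5/7 · dx/dt = 5/7 · 4 = 20/7 ft/s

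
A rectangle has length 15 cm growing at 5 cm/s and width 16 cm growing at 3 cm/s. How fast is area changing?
125 cm²/s

A = lw
dA/dt = w·dl/dt + l·dw/dt = 16·5 + 15·3 = 125 cm²/s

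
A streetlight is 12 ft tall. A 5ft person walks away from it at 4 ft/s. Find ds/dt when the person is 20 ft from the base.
20/7 ft/s

By similar triangles: 12/(x+s) = 5/s
Solving: s = 5x/7
ds/dt = 5/7 · dx/dt = 5/7 · 4 = 20/7 ft/s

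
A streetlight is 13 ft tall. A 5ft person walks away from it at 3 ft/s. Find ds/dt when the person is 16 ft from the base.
15/8 ft/s

By similar triangles: 13/(x+s) = 5/s
Solving: s = 5x/8
ds/dt = 5/8 · dx/dt = 5/8 · 3 = 15/8 ft/s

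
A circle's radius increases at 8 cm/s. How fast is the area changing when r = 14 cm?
224π cm²/s

A = πr²
dA/dt = 2πr · dr/dt = 2π(14)(8) = 224π cm²/s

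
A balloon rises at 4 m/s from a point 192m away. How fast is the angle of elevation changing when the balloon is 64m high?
0.01875 rad/s

tan(θ) = y/192
sec²(θ) · dθ/dt = (1/192) · dy/dt
dθ/dt = cos²(θ)/192 · 4 = 192/(192² + 64²) · 4
dθ/dt = 0.01875 rad/s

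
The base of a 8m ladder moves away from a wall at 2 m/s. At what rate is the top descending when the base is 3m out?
6√55/55 ≈ 0.809 m/s

x² + y² = 8²
2x·dx/dt + 2y·dy/dt = 0
dy/dt = -x/y · dx/dt = -3/√55 · 2 = -6√55/55 m/s
The top is descending at 6√55/55 ≈ 0.809 m/s.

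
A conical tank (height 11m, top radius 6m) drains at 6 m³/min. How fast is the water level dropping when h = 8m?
121/(384π) ≈ 0.1003 m/min

r/h = 6/11, so r = (6/11)h
V = (1/3)πr²h = (1/3)π((6/11)h)²h = (12/121)πh³
dV/dh = (36/121)πh²
dh/dt = (dV/dt)/(dV/dh) = -6/((36/121)π·8²) = -121/(384π) m/min
The level is dropping at 121/(384π) ≈ 0.1003 m/min.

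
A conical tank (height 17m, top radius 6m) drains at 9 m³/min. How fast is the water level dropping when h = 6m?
289/(144π) ≈ 0.6388 m/min

r/h = 6/17, so r = (6/17)h
V = (1/3)πr²h = (1/3)π((6/17)h)²h = (12/289)πh³
dV/dh = (36/289)πh²
dh/dt = (dV/dt)/(dV/dh) = -9/((36/289)π·6²) = -289/(144π) m/min
The level is dropping at 289/(144π) ≈ 0.6388 m/min.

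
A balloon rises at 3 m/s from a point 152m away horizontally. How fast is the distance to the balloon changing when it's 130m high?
195√10001/10001 ≈ 1.95 m/s

z² = 152² + y²
z = √(152² + 130²) = 2√10001
dz/dt = y/z · dy/dt = 130/(2√10001) · 3 = 195√10001/10001 ≈ 1.95 m/s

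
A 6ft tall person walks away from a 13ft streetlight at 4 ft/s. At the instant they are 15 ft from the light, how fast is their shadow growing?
24/7 ft/s

By similar triangles: 13/(x+s) = 6/s
Solving: s = 6x/7
ds/dt = 6/7 · dx/dt = 6/7 · 4 = 24/7 ft/s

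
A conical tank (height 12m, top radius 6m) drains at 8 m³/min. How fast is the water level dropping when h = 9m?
32/(81π) ≈ 0.1258 m/min

r/h = 6/12, so r = (1/2)h
V = (1/3)πr²h = (1/3)π((1/2)h)²h = (1/12)πh³
dV/dh = (1/4)πh²
dh/dt = (dV/dt)/(dV/dh) = -8/((1/4)π·9²) = -32/(81π) m/min
The level is dropping at 32/(81π) ≈ 0.1258 m/min.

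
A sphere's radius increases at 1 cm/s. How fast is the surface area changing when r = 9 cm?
72π cm²/s

S = 4πr²
dS/dt = dS/dr · dr/dt = 8πr · 1
At r = 9: dS/dt = 72π cm²/s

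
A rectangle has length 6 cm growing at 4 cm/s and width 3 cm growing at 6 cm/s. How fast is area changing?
48 cm²/s

A = lw
dA/dt = w·dl/dt + l·dw/dt = 3·4 + 6·6 = 48 cm²/s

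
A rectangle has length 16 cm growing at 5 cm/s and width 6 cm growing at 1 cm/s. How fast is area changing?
46 cm²/s

A = lw
dA/dt = w·dl/dt + l·dw/dt = 6·5 + 16·1 = 46 cm²/s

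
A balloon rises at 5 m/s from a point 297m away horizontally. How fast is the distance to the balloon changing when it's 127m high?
635√104338/104338 ≈ 1.966 m/s

z² = 297² + y²
z = √(297² + 127²) = √104338
dz/dt = y/z · dy/dt = 127/√104338 · 5 = 635√104338/104338 ≈ 1.966 m/s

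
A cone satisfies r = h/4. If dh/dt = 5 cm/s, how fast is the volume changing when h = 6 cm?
45π/4 cm³/s

V = (1/3)π(h/4)²h = πh³/48
dV/dt = πh²/16 · 5
At h = 6: dV/dt = 45π/4 cm³/s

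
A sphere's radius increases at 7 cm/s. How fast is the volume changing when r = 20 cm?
11200π cm³/s

V = (4/3)πr³
dV/dt = dV/dr · dr/dt = 4πr² · 7
At r = 20: dV/dt = 11200π cm³/s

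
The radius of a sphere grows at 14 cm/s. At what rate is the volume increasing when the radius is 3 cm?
504π cm³/s

V = (4/3)πr³
dV/dt = dV/dr · dr/dt = 4πr² · 14
At r = 3: dV/dt = 504π cm³/s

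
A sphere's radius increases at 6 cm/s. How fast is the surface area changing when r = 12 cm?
576π cm²/s

S = 4πr²
dS/dt = dS/dr · dr/dt = 8πr · 6
At r = 12: dS/dt = 576π cm²/s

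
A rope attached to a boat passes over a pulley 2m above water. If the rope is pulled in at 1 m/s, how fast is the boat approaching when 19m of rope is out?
19√357/357 ≈ 1.006 m/s

rope² = x² + 2²
x = √(19² - 2²) = √357
dx/dt = (rope/x) · d(rope)/dt = (19/√357) · (-1) = -19√357/357 m/s
The boat approaches at 19√357/357 ≈ 1.006 m/s.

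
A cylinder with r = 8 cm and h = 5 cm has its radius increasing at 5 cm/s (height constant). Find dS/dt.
210π cm²/s

S = 2πrh + 2πr² (lateral + bases)
dS/dt = (2πh + 4πr)·dr/dt = (2π·5 + 4π·8)·5
= 210π cm²/s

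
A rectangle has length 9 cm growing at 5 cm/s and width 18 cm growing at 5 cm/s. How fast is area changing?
135 cm²/s

A = lw
dA/dt = w·dl/dt + l·dw/dt = 18·5 + 9·5 = 135 cm²/s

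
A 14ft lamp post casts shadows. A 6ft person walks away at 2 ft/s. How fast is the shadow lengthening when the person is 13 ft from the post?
3/2 ft/s

By similar triangles: 14/(x+s) = 6/s
Solving: s = 6x/8
ds/dt = 6/8 · dx/dt = 3/4 · 2 = 3/2 ft/s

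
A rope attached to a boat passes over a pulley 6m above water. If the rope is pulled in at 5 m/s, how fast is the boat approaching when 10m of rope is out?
25/4 = 6.25 m/s

rope² = x² + 6²
x = √(10² - 6²) = 8
dx/dt = (rope/x) · d(rope)/dt = (10/8) · (-5) = -25/4 m/s
The boat approaches at 25/4 = 6.25 m/s.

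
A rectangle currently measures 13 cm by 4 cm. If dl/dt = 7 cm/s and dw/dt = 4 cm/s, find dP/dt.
22 cm/s

P = 2(l + w)
dP/dt = 2(dl/dt + dw/dt) = 2(7 + 4) = 22 cm/s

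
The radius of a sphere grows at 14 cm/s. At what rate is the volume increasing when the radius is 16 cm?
14336π cm³/s

V = (4/3)πr³
dV/dt = dV/dr · dr/dt = 4πr² · 14
At r = 16: dV/dt = 14336π cm³/s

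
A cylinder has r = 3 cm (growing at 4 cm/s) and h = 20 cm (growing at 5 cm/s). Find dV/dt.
525π cm³/s

V = πr²h
dV/dt = 2πrh·dr/dt + πr²·dh/dt
= 2π(3)(20)(4) + π(3)²(5)
= 525π cm³/s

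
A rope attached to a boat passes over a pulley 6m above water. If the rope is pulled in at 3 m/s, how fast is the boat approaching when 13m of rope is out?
39√133/133 ≈ 3.382 m/s

rope² = x² + 6²
x = √(13² - 6²) = √133
dx/dt = (rope/x) · d(rope)/dt = (13/√133) · (-3) = -39√133/133 m/s
The boat approaches at 39√133/133 ≈ 3.382 m/s.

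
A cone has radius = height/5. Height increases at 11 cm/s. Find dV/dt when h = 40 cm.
704π cm³/s

V = (1/3)π(h/5)²h = πh³/75
dV/dt = πh²/25 · 11
At h = 40: dV/dt = 704π cm³/s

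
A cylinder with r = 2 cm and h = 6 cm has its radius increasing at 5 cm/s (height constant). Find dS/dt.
100π cm²/s

S = 2πrh + 2πr² (lateral + bases)
dS/dt = (2πh + 4πr)·dr/dt = (2π·6 + 4π·2)·5
= 100π cm²/s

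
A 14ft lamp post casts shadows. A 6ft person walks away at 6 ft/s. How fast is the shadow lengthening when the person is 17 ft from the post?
9/2 ft/s

By similar triangles: 14/(x+s) = 6/s
Solving: s = 6x/8
ds/dt = 6/8 · dx/dt = 3/4 · 6 = 9/2 ft/s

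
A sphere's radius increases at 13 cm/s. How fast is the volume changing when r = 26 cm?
35152π cm³/s

V = (4/3)πr³
dV/dt = dV/dr · dr/dt = 4πr² · 13
At r = 26: dV/dt = 35152π cm³/s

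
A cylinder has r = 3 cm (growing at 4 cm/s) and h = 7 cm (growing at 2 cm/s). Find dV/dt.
186π cm³/s

V = πr²h
dV/dt = 2πrh·dr/dt + πr²·dh/dt
= 2π(3)(7)(4) + π(3)²(2)
= 186π cm³/s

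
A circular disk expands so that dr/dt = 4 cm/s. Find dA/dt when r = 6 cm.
48π cm²/s

A = πr²
dA/dt = 2πr · dr/dt = 2π(6)(4) = 48π cm²/s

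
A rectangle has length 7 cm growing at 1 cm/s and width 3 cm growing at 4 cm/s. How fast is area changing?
31 cm²/s

A = lw
dA/dt = w·dl/dt + l·dw/dt = 3·1 + 7·4 = 31 cm²/s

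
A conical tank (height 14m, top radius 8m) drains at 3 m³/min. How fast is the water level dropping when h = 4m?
147/(256π) ≈ 0.1828 m/min

r/h = 8/14, so r = (4/7)h
V = (1/3)πr²h = (1/3)π((4/7)h)²h = (16/147)πh³
dV/dh = (16/49)πh²
dh/dt = (dV/dt)/(dV/dh) = -3/((16/49)π·4²) = -147/(256π) m/min
The level is dropping at 147/(256π) ≈ 0.1828 m/min.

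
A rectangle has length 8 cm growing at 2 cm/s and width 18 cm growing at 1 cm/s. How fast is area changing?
44 cm²/s

A = lw
dA/dt = w·dl/dt + l·dw/dt = 18·2 + 8·1 = 44 cm²/s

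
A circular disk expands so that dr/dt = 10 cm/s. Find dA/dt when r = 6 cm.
120π cm²/s

A = πr²
dA/dt = 2πr · dr/dt = 2π(6)(10) = 120π cm²/s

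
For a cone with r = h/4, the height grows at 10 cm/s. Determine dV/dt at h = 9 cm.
405π/8 cm³/s

V = (1/3)π(h/4)²h = πh³/48
dV/dt = πh²/16 · 10
At h = 9: dV/dt = 405π/8 cm³/s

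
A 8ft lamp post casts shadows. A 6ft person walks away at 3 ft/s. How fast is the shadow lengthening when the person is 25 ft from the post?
9 ft/s

By similar triangles: 8/(x+s) = 6/s
Solving: s = 6x/2
ds/dt = 6/2 · dx/dt = 3 · 3 = 9 ft/s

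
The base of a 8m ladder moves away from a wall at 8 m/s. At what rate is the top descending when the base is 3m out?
24√55/55 ≈ 3.236 m/s

x² + y² = 8²
2x·dx/dt + 2y·dy/dt = 0
dy/dt = -x/y · dx/dt = -3/√55 · 8 = -24√55/55 m/s
The top is descending at 24√55/55 ≈ 3.236 m/s.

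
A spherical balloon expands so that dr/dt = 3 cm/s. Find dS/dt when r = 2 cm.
48π cm²/s

S = 4πr²
dS/dt = dS/dr · dr/dt = 8πr · 3
At r = 2: dS/dt = 48π cm²/s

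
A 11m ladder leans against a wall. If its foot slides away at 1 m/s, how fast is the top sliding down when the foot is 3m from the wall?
3√7/28 ≈ 0.2835 m/s

x² + y² = 11²
2x·dx/dt + 2y·dy/dt = 0
dy/dt = -x/y · dx/dt = -3/(4√7) · 1 = -3√7/28 m/s
The top is descending at 3√7/28 ≈ 0.2835 m/s.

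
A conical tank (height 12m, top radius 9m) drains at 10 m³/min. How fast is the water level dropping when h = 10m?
8/(45π) ≈ 0.05659 m/min

r/h = 9/12, so r = (3/4)h
V = (1/3)πr²h = (1/3)π((3/4)h)²h = (3/16)πh³
dV/dh = (9/16)πh²
dh/dt = (dV/dt)/(dV/dh) = -10/((9/16)π·10²) = -8/(45π) m/min
The level is dropping at 8/(45π) ≈ 0.05659 m/min.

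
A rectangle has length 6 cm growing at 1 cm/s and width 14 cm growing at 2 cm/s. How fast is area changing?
26 cm²/s

A = lw
dA/dt = w·dl/dt + l·dw/dt = 14·1 + 6·2 = 26 cm²/s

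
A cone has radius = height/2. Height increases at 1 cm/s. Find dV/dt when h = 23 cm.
529π/4 cm³/s

V = (1/3)π(h/2)²h = πh³/12
dV/dt = πh²/4 · 1
At h = 23: dV/dt = 529π/4 cm³/s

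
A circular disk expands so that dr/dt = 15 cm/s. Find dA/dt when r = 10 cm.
300π cm²/s

A = πr²
dA/dt = 2πr · dr/dt = 2π(10)(15) = 300π cm²/s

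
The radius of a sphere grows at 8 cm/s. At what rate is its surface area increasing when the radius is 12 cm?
768π cm²/s

S = 4πr²
dS/dt = dS/dr · dr/dt = 8πr · 8
At r = 12: dS/dt = 768π cm²/s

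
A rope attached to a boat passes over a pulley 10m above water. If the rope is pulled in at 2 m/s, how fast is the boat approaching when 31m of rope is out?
62√861/861 ≈ 2.113 m/s

rope² = x² + 10²
x = √(31² - 10²) = √861
dx/dt = (rope/x) · d(rope)/dt = (31/√861) · (-2) = -62√861/861 m/s
The boat approaches at 62√861/861 ≈ 2.113 m/s.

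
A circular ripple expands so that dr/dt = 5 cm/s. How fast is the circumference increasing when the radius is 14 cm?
10π cm/s

C = 2πr
dC/dt = 2π · dr/dt = 2π · 5 = 10π cm/s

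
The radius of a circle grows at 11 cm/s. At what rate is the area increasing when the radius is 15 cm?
330π cm²/s

A = πr²
dA/dt = 2πr · dr/dt = 2π(15)(11) = 330π cm²/s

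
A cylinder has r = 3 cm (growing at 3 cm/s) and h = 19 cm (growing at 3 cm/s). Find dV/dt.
369π cm³/s

V = πr²h
dV/dt = 2πrh·dr/dt + πr²·dh/dt
= 2π(3)(19)(3) + π(3)²(3)
= 369π cm³/s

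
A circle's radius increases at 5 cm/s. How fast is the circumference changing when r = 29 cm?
10π cm/s

C = 2πr
dC/dt = 2π · dr/dt = 2π · 5 = 10π cm/s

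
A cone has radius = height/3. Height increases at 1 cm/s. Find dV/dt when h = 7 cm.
49π/9 cm³/s

V = (1/3)π(h/3)²h = πh³/27
dV/dt = πh²/9 · 1
At h = 7: dV/dt = 49π/9 cm³/s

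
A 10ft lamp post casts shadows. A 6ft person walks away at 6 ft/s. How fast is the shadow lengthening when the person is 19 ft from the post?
9 ft/s

By similar triangles: 10/(x+s) = 6/s
Solving: s = 6x/4
ds/dt = 6/4 · dx/dt = 3/2 · 6 = 9 ft/s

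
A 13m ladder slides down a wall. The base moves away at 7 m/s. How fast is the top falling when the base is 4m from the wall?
28√17/51 ≈ 2.264 m/s

x² + y² = 13²
2x·dx/dt + 2y·dy/dt = 0
dy/dt = -x/y · dx/dt = -4/(3√17) · 7 = -28√17/51 m/s
The top is descending at 28√17/51 ≈ 2.264 m/s.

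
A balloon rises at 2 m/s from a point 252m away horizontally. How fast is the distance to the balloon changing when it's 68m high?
17√4258/2129 ≈ 0.521 m/s

z² = 252² + y²
z = √(252² + 68²) = 4√4258
dz/dt = y/z · dy/dt = 68/(4√4258) · 2 = 17√4258/2129 ≈ 0.521 m/s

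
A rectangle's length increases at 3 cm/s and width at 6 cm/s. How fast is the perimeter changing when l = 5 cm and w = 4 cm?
18 cm/s

P = 2(l + w)
dP/dt = 2(dl/dt + dw/dt) = 2(3 + 6) = 18 cm/s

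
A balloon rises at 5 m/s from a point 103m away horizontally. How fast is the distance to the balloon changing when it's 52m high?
260√13313/13313 ≈ 2.253 m/s

z² = 103² + y²
z = √(103² + 52²) = √13313
dz/dt = y/z · dy/dt = 52/√13313 · 5 = 260√13313/13313 ≈ 2.253 m/s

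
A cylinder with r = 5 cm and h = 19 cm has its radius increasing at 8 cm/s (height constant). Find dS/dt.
464π cm²/s

S = 2πrh + 2πr² (lateral + bases)
dS/dt = (2πh + 4πr)·dr/dt = (2π·19 + 4π·5)·8
= 464π cm²/s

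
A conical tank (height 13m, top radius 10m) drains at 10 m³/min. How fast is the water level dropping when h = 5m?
169/(250π) ≈ 0.2152 m/min

r/h = 10/13, so r = (10/13)h
V = (1/3)πr²h = (1/3)π((10/13)h)²h = (100/507)πh³
dV/dh = (100/169)πh²
dh/dt = (dV/dt)/(dV/dh) = -10/((100/169)π·5²) = -169/(250π) m/min
The level is dropping at 169/(250π) ≈ 0.2152 m/min.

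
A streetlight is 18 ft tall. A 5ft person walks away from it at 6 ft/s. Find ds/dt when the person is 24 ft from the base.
30/13 ft/s

By similar triangles: 18/(x+s) = 5/s
Solving: s = 5x/13
ds/dt = 5/13 · dx/dt = 5/13 · 6 = 30/13 ft/s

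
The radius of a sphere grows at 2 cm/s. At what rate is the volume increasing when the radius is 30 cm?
7200π cm³/s

V = (4/3)πr³
dV/dt = dV/dr · dr/dt = 4πr² · 2
At r = 30: dV/dt = 7200π cm³/s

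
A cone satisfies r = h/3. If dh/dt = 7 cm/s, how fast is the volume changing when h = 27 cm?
567π cm³/s

V = (1/3)π(h/3)²h = πh³/27
dV/dt = πh²/9 · 7
At h = 27: dV/dt = 567π cm³/s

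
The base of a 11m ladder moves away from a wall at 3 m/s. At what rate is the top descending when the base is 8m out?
8√57/19 ≈ 3.179 m/s

x² + y² = 11²
2x·dx/dt + 2y·dy/dt = 0
dy/dt = -x/y · dx/dt = -8/√57 · 3 = -8√57/19 m/s
The top is descending at 8√57/19 ≈ 3.179 m/s.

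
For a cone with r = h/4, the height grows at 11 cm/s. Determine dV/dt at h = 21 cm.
4851π/16 cm³/s

V = (1/3)π(h/4)²h = πh³/48
dV/dt = πh²/16 · 11
At h = 21: dV/dt = 4851π/16 cm³/s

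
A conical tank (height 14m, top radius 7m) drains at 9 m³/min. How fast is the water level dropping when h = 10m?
9/(25π) ≈ 0.1146 m/min

r/h = 7/14, so r = (1/2)h
V = (1/3)πr²h = (1/3)π((1/2)h)²h = (1/12)πh³
dV/dh = (1/4)πh²
dh/dt = (dV/dt)/(dV/dh) = -9/((1/4)π·10²) = -9/(25π) m/min
The level is dropping at 9/(25π) ≈ 0.1146 m/min.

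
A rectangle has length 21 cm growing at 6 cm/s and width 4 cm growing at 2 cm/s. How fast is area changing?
66 cm²/s

A = lw
dA/dt = w·dl/dt + l·dw/dt = 4·6 + 21·2 = 66 cm²/s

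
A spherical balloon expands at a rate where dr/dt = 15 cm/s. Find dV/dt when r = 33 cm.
65340π cm³/s

V = (4/3)πr³
dV/dt = dV/dr · dr/dt = 4πr² · 15
At r = 33: dV/dt = 65340π cm³/s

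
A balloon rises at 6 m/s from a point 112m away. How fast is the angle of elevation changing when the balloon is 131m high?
0.022622 rad/s

tan(θ) = y/112
sec²(θ) · dθ/dt = (1/112) · dy/dt
dθ/dt = cos²(θ)/112 · 6 = 112/(112² + 131²) · 6
dθ/dt = 0.022622 rad/s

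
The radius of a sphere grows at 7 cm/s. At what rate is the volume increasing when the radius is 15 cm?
6300π cm³/s

V = (4/3)πr³
dV/dt = dV/dr · dr/dt = 4πr² · 7
At r = 15: dV/dt = 6300π cm³/s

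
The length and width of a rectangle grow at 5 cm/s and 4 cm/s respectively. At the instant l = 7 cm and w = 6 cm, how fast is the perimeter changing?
18 cm/s

P = 2(l + w)
dP/dt = 2(dl/dt + dw/dt) = 2(5 + 4) = 18 cm/s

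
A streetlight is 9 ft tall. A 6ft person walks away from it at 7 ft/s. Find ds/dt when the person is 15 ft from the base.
14 ft/s

By similar triangles: 9/(x+s) = 6/s
Solving: s = 6x/3
ds/dt = 6/3 · dx/dt = 2 · 7 = 14 ft/s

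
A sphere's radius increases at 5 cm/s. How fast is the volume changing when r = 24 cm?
11520π cm³/s

V = (4/3)πr³
dV/dt = dV/dr · dr/dt = 4πr² · 5
At r = 24: dV/dt = 11520π cm³/s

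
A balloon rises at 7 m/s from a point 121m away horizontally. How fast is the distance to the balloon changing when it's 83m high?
581√21530/21530 ≈ 3.96 m/s

z² = 121² + y²
z = √(121² + 83²) = √21530
dz/dt = y/z · dy/dt = 83/√21530 · 7 = 581√21530/21530 ≈ 3.96 m/s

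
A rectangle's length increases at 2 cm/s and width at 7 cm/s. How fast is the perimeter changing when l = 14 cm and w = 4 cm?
18 cm/s

P = 2(l + w)
dP/dt = 2(dl/dt + dw/dt) = 2(2 + 7) = 18 cm/s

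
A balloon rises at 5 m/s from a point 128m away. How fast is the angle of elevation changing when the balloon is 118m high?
0.021117 rad/s

tan(θ) = y/128
sec²(θ) · dθ/dt = (1/128) · dy/dt
dθ/dt = cos²(θ)/128 · 5 = 128/(128² + 118²) · 5
dθ/dt = 0.021117 rad/s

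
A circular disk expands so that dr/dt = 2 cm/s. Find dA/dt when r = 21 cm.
84π cm²/s

A = πr²
dA/dt = 2πr · dr/dt = 2π(21)(2) = 84π cm²/s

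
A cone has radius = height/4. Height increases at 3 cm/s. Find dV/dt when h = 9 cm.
243π/16 cm³/s

V = (1/3)π(h/4)²h = πh³/48
dV/dt = πh²/16 · 3
At h = 9: dV/dt = 243π/16 cm³/s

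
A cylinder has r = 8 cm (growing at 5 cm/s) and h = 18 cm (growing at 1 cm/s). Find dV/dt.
1504π cm³/s

V = πr²h
dV/dt = 2πrh·dr/dt + πr²·dh/dt
= 2π(8)(18)(5) + π(8)²(1)
= 1504π cm³/s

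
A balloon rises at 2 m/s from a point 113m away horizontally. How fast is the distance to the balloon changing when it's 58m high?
116√16133/16133 ≈ 0.9133 m/s

z² = 113² + y²
z = √(113² + 58²) = √16133
dz/dt = y/z · dy/dt = 58/√16133 · 2 = 116√16133/16133 ≈ 0.9133 m/s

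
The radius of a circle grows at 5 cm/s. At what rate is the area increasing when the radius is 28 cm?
280π cm²/s

A = πr²
dA/dt = 2πr · dr/dt = 2π(28)(5) = 280π cm²/s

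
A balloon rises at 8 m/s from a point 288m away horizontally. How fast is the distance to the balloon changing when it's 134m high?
536√1009/5045 ≈ 3.375 m/s

z² = 288² + y²
z = √(288² + 134²) = 10√1009
dz/dt = y/z · dy/dt = 134/(10√1009) · 8 = 536√1009/5045 ≈ 3.375 m/s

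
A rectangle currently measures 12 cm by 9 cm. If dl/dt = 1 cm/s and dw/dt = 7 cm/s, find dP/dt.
16 cm/s

P = 2(l + w)
dP/dt = 2(dl/dt + dw/dt) = 2(1 + 7) = 16 cm/s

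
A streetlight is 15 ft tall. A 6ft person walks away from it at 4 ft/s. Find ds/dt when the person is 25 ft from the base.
8/3 ft/s

By similar triangles: 15/(x+s) = 6/s
Solving: s = 6x/9
ds/dt = 6/9 · dx/dt = 2/3 · 4 = 8/3 ft/s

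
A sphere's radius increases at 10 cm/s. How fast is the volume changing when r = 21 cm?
17640π cm³/s

V = (4/3)πr³
dV/dt = dV/dr · dr/dt = 4πr² · 10
At r = 21: dV/dt = 17640π cm³/s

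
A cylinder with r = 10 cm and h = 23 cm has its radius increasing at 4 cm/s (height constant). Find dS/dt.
344π cm²/s

S = 2πrh + 2πr² (lateral + bases)
dS/dt = (2πh + 4πr)·dr/dt = (2π·23 + 4π·10)·4
= 344π cm²/s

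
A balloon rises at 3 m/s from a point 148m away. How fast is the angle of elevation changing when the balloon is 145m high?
0.010343 rad/s

tan(θ) = y/148
sec²(θ) · dθ/dt = (1/148) · dy/dt
dθ/dt = cos²(θ)/148 · 3 = 148/(148² + 145²) · 3
dθ/dt = 0.010343 rad/s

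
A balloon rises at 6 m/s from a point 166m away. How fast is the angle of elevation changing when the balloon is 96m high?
0.027086 rad/s

tan(θ) = y/166
sec²(θ) · dθ/dt = (1/166) · dy/dt
dθ/dt = cos²(θ)/166 · 6 = 166/(166² + 96²) · 6
dθ/dt = 0.027086 rad/s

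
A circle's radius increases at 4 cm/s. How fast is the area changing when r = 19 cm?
152π cm²/s

A = πr²
dA/dt = 2πr · dr/dt = 2π(19)(4) = 152π cm²/s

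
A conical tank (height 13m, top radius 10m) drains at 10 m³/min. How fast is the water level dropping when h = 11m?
169/(1210π) ≈ 0.04446 m/min

r/h = 10/13, so r = (10/13)h
V = (1/3)πr²h = (1/3)π((10/13)h)²h = (100/507)πh³
dV/dh = (100/169)πh²
dh/dt = (dV/dt)/(dV/dh) = -10/((100/169)π·11²) = -169/(1210π) m/min
The level is dropping at 169/(1210π) ≈ 0.04446 m/min.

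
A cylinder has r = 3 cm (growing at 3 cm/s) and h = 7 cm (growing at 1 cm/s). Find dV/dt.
135π cm³/s

V = πr²h
dV/dt = 2πrh·dr/dt + πr²·dh/dt
= 2π(3)(7)(3) + π(3)²(1)
= 135π cm³/s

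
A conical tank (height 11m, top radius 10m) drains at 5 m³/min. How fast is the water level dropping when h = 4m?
121/(320π) ≈ 0.1204 m/min

r/h = 10/11, so r = (10/11)h
V = (1/3)πr²h = (1/3)π((10/11)h)²h = (100/363)πh³
dV/dh = (100/121)πh²
dh/dt = (dV/dt)/(dV/dh) = -5/((100/121)π·4²) = -121/(320π) m/min
The level is dropping at 121/(320π) ≈ 0.1204 m/min.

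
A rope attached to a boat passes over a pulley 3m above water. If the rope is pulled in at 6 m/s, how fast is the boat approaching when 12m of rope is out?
8√15/5 ≈ 6.197 m/s

rope² = x² + 3²
x = √(12² - 3²) = 3√15
dx/dt = (rope/x) · d(rope)/dt = (12/(3√15)) · (-6) = -8√15/5 m/s
The boat approaches at 8√15/5 ≈ 6.197 m/s.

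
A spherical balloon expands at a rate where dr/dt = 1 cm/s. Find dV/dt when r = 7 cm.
196π cm³/s

V = (4/3)πr³
dV/dt = dV/dr · dr/dt = 4πr² · 1
At r = 7: dV/dt = 196π cm³/s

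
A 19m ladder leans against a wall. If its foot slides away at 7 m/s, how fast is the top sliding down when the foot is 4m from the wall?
28√345/345 ≈ 1.507 m/s

x² + y² = 19²
2x·dx/dt + 2y·dy/dt = 0
dy/dt = -x/y · dx/dt = -4/√345 · 7 = -28√345/345 m/s
The top is descending at 28√345/345 ≈ 1.507 m/s.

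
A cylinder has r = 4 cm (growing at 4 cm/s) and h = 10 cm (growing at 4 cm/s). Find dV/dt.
384π cm³/s

V = πr²h
dV/dt = 2πrh·dr/dt + πr²·dh/dt
= 2π(4)(10)(4) + π(4)²(4)
= 384π cm³/s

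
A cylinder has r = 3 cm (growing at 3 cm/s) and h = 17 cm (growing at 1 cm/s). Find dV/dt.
315π cm³/s

V = πr²h
dV/dt = 2πrh·dr/dt + πr²·dh/dt
= 2π(3)(17)(3) + π(3)²(1)
= 315π cm³/s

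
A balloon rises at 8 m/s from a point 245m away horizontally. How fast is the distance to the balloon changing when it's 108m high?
864√71689/71689 ≈ 3.227 m/s

z² = 245² + y²
z = √(245² + 108²) = √71689
dz/dt = y/z · dy/dt = 108/√71689 · 8 = 864√71689/71689 ≈ 3.227 m/s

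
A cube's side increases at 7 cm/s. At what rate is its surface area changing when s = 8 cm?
672 cm²/s

A = 6s²
dA/dt = 12s · ds/dt = 12·8·7 = 672 cm²/s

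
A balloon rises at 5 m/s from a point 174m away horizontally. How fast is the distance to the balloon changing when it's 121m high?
605√44917/44917 ≈ 2.855 m/s

z² = 174² + y²
z = √(174² + 121²) = √44917
dz/dt = y/z · dy/dt = 121/√44917 · 5 = 605√44917/44917 ≈ 2.855 m/s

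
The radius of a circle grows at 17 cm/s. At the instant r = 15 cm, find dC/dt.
34π cm/s

C = 2πr
dC/dt = 2π · dr/dt = 2π · 17 = 34π cm/s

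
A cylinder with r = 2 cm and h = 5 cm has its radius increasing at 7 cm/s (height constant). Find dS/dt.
126π cm²/s

S = 2πrh + 2πr² (lateral + bases)
dS/dt = (2πh + 4πr)·dr/dt = (2π·5 + 4π·2)·7
= 126π cm²/s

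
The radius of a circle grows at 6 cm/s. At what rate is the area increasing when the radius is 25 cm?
300π cm²/s

A = πr²
dA/dt = 2πr · dr/dt = 2π(25)(6) = 300π cm²/s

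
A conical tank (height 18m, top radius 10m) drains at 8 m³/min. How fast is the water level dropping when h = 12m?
9/(50π) ≈ 0.0573 m/min

r/h = 10/18, so r = (5/9)h
V = (1/3)πr²h = (1/3)π((5/9)h)²h = (25/243)πh³
dV/dh = (25/81)πh²
dh/dt = (dV/dt)/(dV/dh) = -8/((25/81)π·12²) = -9/(50π) m/min
The level is dropping at 9/(50π) ≈ 0.0573 m/min.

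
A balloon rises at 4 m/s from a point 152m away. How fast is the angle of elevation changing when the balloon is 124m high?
0.0158 rad/s

tan(θ) = y/152
sec²(θ) · dθ/dt = (1/152) · dy/dt
dθ/dt = cos²(θ)/152 · 4 = 152/(152² + 124²) · 4
dθ/dt = 0.0158 rad/s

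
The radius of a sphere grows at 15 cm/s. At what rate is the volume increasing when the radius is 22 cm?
29040π cm³/s

V = (4/3)πr³
dV/dt = dV/dr · dr/dt = 4πr² · 15
At r = 22: dV/dt = 29040π cm³/s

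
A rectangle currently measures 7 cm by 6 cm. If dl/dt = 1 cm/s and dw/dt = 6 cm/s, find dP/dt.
14 cm/s

P = 2(l + w)
dP/dt = 2(dl/dt + dw/dt) = 2(1 + 6) = 14 cm/s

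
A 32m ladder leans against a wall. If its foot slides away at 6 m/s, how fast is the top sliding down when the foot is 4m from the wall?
2√7/7 ≈ 0.7559 m/s

x² + y² = 32²
2x·dx/dt + 2y·dy/dt = 0
dy/dt = -x/y · dx/dt = -4/(12√7) · 6 = -2√7/7 m/s
The top is descending at 2√7/7 ≈ 0.7559 m/s.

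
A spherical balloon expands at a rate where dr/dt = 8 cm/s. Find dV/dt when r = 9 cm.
2592π cm³/s

V = (4/3)πr³
dV/dt = dV/dr · dr/dt = 4πr² · 8
At r = 9: dV/dt = 2592π cm³/s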